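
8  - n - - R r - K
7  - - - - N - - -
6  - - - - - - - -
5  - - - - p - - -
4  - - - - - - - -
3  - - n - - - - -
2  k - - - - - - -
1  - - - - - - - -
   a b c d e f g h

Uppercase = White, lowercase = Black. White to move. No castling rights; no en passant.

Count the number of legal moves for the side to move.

4

White to move; king on h8.
In check: yes, from the black rook on f8.
Legal moves: Kh7, Kg7, Rxf8, Ng8.
Count: 4.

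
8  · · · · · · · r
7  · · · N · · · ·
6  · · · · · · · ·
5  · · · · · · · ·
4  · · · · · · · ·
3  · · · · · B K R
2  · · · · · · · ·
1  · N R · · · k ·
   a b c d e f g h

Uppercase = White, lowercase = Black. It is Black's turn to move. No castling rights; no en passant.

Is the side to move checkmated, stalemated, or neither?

Black to move; black king on g1.
In check: yes, from the white rook on c1.
King squares — f1: attacked by Rc1; h1: attacked by Rc1; f2: attacked by Kg3; g2: attacked by Bf3; h2: attacked by Kg3.
Legal moves for Black: none.
In check with no legal moves → checkmate.

checkmate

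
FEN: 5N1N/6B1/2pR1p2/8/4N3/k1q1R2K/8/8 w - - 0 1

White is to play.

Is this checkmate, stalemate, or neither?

neither

White to move; white king on h3.
In check: no.
Legal moves for White include: Nf7, Nhg6, Nh7, Nd7, Nfg6, Ne6, Bh6, Bxf6, Rd8, Rd7, Rxf6, Re6, Rxc6, Rd5, Rd4, Rdd3, Rd2, Rd1, ... (list truncated; more exist).
White has legal moves and is not in check → neither.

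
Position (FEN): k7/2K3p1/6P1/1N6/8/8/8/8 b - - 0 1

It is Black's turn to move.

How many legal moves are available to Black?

0

Black to move; king on a8.
In check: no.
Legal moves: none.
Count: 0.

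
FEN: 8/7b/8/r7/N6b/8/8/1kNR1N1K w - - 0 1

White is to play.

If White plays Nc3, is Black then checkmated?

After Nc3: black king on b1; in check: yes, from the white knight on c3.
Black has 3 legal replies: Kc2, Kb2, Ka1.
In check but a legal move exists → not checkmate.

no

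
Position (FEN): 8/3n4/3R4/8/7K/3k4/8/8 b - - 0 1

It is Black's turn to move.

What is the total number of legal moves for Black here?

6

Black to move; king on d3.
In check: yes, from the white rook on d6.
Legal moves: Ke4, Kc4, Ke3, Kc3, Ke2, Kc2.
Count: 6.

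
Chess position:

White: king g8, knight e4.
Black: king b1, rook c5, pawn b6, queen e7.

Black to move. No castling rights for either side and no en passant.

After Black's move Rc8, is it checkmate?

After Rc8: white king on g8; in check: yes, from the black rook on c8.
King squares — f7: attacked by Qe7; g7: attacked by Qe7; h7: attacked by Qe7; f8: attacked by Qe7; h8: attacked by Rc8.
White has no legal moves → checkmate.

yes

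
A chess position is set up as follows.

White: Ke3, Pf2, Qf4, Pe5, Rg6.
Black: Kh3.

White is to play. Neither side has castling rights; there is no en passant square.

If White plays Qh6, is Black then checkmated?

After Qh6: black king on h3; in check: yes, from the white queen on h6.
King squares — g2: attacked by Rg6; h2: attacked by Qh6; g3: attacked by Pf2; g4: attacked by Rg6; h4: attacked by Qh6.
Black has no legal moves → checkmate.

yes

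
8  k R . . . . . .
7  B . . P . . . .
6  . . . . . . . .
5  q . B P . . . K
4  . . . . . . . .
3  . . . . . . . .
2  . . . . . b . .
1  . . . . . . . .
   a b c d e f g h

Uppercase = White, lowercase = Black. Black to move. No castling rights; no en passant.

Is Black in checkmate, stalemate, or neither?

checkmate

Black to move; black king on a8.
In check: yes, from the white rook on b8.
King squares — a7: attacked by Bc5; b7: attacked by Rb8; b8: attacked by Ba7.
Legal moves for Black: none.
In check with no legal moves → checkmate.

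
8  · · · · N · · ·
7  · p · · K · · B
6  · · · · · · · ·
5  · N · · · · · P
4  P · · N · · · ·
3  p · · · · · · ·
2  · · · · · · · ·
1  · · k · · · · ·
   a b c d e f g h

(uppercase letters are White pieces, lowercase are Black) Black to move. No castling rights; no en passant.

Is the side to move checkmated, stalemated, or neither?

Black to move; black king on c1.
In check: no.
Legal moves for Black: Kd2, Kb2, Kd1, b6, a2.
Black has 5 legal moves and is not in check → neither.

neither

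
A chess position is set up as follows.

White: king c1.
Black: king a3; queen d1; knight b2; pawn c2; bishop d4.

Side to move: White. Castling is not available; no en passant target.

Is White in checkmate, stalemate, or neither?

checkmate

White to move; white king on c1.
In check: yes, from the black queen on d1.
King squares — b1: attacked by Qd1; d1: attacked by Nb2; b2: attacked by Ka3; c2: attacked by Qd1; d2: attacked by Qd1.
Legal moves for White: none.
In check with no legal moves → checkmate.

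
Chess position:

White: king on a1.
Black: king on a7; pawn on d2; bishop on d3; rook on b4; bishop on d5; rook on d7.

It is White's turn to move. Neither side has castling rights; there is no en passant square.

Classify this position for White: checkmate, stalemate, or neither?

stalemate

White to move; white king on a1.
In check: no.
King squares — b1: attacked by Bd3; a2: attacked by Bd5; b2: attacked by Rb4.
Legal moves for White: none.
Not in check and no legal moves → stalemate.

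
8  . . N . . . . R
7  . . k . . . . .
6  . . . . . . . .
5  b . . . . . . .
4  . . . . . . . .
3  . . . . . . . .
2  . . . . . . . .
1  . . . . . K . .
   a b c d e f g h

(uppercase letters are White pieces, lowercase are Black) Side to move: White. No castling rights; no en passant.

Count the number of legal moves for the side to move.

19

White to move; king on f1.
In check: no.
Legal moves: Rg8, Rf8, Re8, Rd8, Rh7+, Rh6, Rh5, Rh4, Rh3, Rh2, Rh1, Ne7, Na7, Nd6, Nb6, Kg2, Kf2, Ke2, Kg1.
Count: 19.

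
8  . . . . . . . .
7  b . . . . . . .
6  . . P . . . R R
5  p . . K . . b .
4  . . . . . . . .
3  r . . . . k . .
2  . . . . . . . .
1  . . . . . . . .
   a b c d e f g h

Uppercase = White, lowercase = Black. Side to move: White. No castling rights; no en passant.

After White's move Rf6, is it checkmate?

After Rf6: black king on f3; in check: yes, from the white rook on f6.
Black has 7 legal replies: Kg4, Kg3, Ke3, Kg2, Ke2, Bxf6, Bf4.
In check but a legal move exists → not checkmate.

no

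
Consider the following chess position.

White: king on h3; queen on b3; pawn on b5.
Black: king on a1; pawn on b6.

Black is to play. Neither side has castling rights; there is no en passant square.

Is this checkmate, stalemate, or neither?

Black to move; black king on a1.
In check: no.
King squares — b1: attacked by Qb3; a2: attacked by Qb3; b2: attacked by Qb3.
Legal moves for Black: none.
Not in check and no legal moves → stalemate.

stalemate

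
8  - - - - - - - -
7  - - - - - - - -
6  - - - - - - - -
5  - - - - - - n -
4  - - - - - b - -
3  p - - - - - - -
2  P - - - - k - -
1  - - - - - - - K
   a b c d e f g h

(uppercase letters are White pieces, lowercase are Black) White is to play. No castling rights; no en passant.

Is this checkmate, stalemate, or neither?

stalemate

White to move; white king on h1.
In check: no.
King squares — g1: attacked by Kf2; g2: attacked by Kf2; h2: attacked by Bf4.
Legal moves for White: none.
Not in check and no legal moves → stalemate.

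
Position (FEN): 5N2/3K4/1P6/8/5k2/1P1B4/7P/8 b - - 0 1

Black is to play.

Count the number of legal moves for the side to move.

5

Black to move; king on f4.
In check: no.
Legal moves: Kg5, Ke5, Kg4, Kf3, Ke3.
Count: 5.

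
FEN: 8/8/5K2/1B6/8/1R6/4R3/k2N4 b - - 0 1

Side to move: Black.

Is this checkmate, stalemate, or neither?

stalemate

Black to move; black king on a1.
In check: no.
King squares — b1: attacked by Rb3; a2: attacked by Re2; b2: attacked by Nd1.
Legal moves for Black: none.
Not in check and no legal moves → stalemate.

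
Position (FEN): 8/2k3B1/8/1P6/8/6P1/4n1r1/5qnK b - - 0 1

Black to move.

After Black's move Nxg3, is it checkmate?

After Nxg3: white king on h1; in check: yes, from the black knight on g3.
King squares — g1: attacked by Qf1; g2: attacked by Qf1; h2: attacked by Rg2.
White has no legal moves → checkmate.

yes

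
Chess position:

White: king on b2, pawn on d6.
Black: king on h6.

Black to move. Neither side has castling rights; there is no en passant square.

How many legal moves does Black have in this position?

5

Black to move; king on h6.
In check: no.
Legal moves: Kh7, Kg7, Kg6, Kh5, Kg5.
Count: 5.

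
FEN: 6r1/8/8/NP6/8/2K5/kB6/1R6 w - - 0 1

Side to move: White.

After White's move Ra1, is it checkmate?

After Ra1: black king on a2; in check: yes, from the white rook on a1.
King squares — a1: attacked by Bb2; b1: attacked by Ra1; b2: attacked by Kc3; a3: attacked by Ra1; b3: attacked by Kc3.
Black has no legal moves → checkmate.

yes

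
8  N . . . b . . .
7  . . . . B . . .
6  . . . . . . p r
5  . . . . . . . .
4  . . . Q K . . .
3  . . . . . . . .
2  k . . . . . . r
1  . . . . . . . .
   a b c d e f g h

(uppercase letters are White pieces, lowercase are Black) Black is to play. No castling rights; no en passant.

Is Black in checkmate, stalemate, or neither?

neither

Black to move; black king on a2.
In check: no.
Legal moves for Black include: Bf7, Bd7, Bc6+, Bb5, Ba4, Rh8, Rh7, R6h5, R6h4+, R6h3, R2h5, R2h4+, R2h3, Rg2, Rf2, Re2+, Rd2, Rc2, ... (list truncated; more exist).
Black has legal moves and is not in check → neither.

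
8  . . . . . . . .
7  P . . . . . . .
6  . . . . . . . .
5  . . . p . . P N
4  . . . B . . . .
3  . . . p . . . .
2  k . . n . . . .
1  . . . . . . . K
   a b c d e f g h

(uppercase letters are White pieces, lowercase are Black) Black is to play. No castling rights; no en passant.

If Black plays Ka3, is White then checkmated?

no

After Ka3: white king on h1; in check: no.
White is not in check, so this cannot be checkmate.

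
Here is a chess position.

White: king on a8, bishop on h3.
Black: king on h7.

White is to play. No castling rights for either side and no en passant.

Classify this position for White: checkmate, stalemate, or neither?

neither

White to move; white king on a8.
In check: no.
Legal moves for White: Kb8, Kb7, Ka7, Bc8, Bd7, Be6, Bf5+, Bg4, Bg2, Bf1.
White has 10 legal moves and is not in check → neither.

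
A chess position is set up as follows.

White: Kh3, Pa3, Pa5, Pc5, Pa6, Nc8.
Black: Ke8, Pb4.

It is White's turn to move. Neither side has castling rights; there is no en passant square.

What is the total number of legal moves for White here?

White to move; king on h3.
In check: no.
Legal moves: Ne7, Na7, Nd6+, Nb6, Kh4, Kg4, Kg3, Kh2, Kg2, axb4, a7, c6, a4.
Count: 13.

13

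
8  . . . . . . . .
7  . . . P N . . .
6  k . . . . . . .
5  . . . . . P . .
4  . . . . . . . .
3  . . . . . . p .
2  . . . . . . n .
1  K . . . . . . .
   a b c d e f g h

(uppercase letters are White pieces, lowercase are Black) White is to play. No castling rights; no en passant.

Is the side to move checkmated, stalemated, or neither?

neither

White to move; white king on a1.
In check: no.
Legal moves for White: Ng8, Nc8, Ng6, Nc6, Nd5, Kb2, Ka2, Kb1, d8=Q, d8=R, d8=B, d8=N, f6.
White has 13 legal moves and is not in check → neither.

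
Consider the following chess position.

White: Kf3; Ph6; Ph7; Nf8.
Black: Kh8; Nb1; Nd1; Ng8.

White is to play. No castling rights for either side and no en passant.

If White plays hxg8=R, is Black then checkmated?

After hxg8=R: black king on h8; in check: yes, from the white rook on g8.
Black has 1 legal reply: Kxg8.
In check but a legal move exists → not checkmate.

no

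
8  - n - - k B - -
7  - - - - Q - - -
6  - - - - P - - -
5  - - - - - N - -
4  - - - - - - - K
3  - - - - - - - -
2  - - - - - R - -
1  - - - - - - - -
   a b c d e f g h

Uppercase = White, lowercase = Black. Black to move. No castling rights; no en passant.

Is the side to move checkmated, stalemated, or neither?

Black to move; black king on e8.
In check: yes, from the white queen on e7.
King squares — d7: attacked by Pe6; e7: attacked by Nf5; f7: attacked by Pe6; d8: attacked by Qe7; f8: attacked by Qe7.
Legal moves for Black: none.
In check with no legal moves → checkmate.

checkmate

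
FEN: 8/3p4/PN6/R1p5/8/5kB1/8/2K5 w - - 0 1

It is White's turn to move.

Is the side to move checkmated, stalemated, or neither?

White to move; white king on c1.
In check: no.
Legal moves for White include: Nc8, Na8, Nxd7, Nd5, Nc4, Na4, Rxc5, Rb5, Ra4, Ra3+, Ra2, Ra1, Bb8, Bc7, Bd6, Be5, Bh4, Bf4, ... (list truncated; more exist).
White has legal moves and is not in check → neither.

neither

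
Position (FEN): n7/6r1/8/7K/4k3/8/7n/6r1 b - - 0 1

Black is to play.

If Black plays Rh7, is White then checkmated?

yes

After Rh7: white king on h5; in check: yes, from the black rook on h7.
King squares — g4: attacked by Rg1; h4: attacked by Rh7; g5: attacked by Rg1; g6: attacked by Rg1; h6: attacked by Rh7.
White has no legal moves → checkmate.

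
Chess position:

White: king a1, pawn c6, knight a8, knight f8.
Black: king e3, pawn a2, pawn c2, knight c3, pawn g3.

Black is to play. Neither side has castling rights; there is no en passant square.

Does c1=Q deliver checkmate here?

After c1=Q: white king on a1; in check: yes, from the black queen on c1.
King squares — b1: attacked by Qc1; a2: attacked by Nc3; b2: attacked by Qc1.
White has no legal moves → checkmate.

yes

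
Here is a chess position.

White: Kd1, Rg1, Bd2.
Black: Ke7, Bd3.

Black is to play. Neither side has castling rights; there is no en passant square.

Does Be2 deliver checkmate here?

After Be2: white king on d1; in check: yes, from the black bishop on e2.
White has 4 legal replies: Kxe2, Kc2, Ke1, Kc1.
In check but a legal move exists → not checkmate.

no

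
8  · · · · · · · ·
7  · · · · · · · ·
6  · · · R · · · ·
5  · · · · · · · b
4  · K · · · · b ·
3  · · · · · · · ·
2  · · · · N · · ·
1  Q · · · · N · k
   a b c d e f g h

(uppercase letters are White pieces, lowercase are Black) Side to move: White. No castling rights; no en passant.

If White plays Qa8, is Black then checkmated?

no

After Qa8: black king on h1; in check: yes, from the white queen on a8.
Black has 1 legal reply: Bf3.
In check but a legal move exists → not checkmate.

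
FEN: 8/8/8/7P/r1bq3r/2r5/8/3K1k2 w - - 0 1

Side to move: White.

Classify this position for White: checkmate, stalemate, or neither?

checkmate

White to move; white king on d1.
In check: yes, from the black queen on d4.
King squares — c1: attacked by Rc3; e1: attacked by Kf1; c2: attacked by Rc3; d2: attacked by Qd4; e2: attacked by Kf1.
Legal moves for White: none.
In check with no legal moves → checkmate.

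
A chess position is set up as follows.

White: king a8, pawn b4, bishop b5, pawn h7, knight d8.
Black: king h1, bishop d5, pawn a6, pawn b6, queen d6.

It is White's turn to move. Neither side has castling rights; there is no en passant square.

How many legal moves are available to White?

4

White to move; king on a8.
In check: yes, from the black bishop on d5.
Legal moves: Ka7, Nb7, Nc6, Bc6.
Count: 4.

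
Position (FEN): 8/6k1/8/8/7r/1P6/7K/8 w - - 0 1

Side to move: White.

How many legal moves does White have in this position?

3

White to move; king on h2.
In check: yes, from the black rook on h4.
Legal moves: Kg3, Kg2, Kg1.
Count: 3.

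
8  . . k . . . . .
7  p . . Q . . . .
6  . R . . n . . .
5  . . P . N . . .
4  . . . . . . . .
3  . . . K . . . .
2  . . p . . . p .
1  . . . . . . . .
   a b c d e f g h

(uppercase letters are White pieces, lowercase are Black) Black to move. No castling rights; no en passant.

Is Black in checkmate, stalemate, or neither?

checkmate

Black to move; black king on c8.
In check: yes, from the white queen on d7.
King squares — b7: attacked by Rb6; c7: attacked by Qd7; d7: attacked by Ne5; b8: attacked by Rb6; d8: attacked by Qd7.
Legal moves for Black: none.
In check with no legal moves → checkmate.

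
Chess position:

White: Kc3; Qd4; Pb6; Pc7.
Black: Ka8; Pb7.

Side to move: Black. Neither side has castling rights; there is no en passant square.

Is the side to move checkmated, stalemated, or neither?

stalemate

Black to move; black king on a8.
In check: no.
King squares — a7: attacked by Pb6; b7: own pawn; b8: attacked by Pc7.
Legal moves for Black: none.
Not in check and no legal moves → stalemate.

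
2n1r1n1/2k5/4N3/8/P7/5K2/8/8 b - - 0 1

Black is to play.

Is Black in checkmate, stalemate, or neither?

neither

Black to move; black king on c7.
In check: yes, from the white knight on e6.
King squares — b6: available; c6: available; d6: available; b7: available; d7: available; b8: available; c8: own knight; d8: attacked by Ne6.
Legal moves for Black: Kb8, Kd7, Kb7, Kd6, Kc6, Kb6, Rxe6.
Black is in check but has 7 legal moves → neither.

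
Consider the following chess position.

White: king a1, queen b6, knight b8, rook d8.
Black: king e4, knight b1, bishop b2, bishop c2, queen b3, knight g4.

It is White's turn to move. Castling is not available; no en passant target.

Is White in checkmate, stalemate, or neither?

White to move; white king on a1.
In check: yes, from the black bishop on b2.
King squares — b1: attacked by Bc2; a2: attacked by Qb3; b2: attacked by Qb3.
Legal moves for White: none.
In check with no legal moves → checkmate.

checkmate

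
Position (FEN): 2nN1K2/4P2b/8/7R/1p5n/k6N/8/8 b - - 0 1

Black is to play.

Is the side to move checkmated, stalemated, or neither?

Black to move; black king on a3.
In check: no.
Legal moves for Black include: Nxe7, Na7, Nd6, Nb6, Bg8, Bg6, Bf5, Be4, Bd3, Bc2, Bb1, Ng6+, Nf5, Nf3, Ng2, Ka4, Kb3, Kb2, ... (list truncated; more exist).
Black has legal moves and is not in check → neither.

neither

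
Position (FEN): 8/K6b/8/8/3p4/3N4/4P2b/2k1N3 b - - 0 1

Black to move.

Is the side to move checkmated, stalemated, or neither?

Black to move; black king on c1.
In check: yes, from the white knight on d3.
Legal moves for Black: Kd2, Kd1, Kb1, Bxd3.
Black is in check but has 4 legal moves → neither.

neither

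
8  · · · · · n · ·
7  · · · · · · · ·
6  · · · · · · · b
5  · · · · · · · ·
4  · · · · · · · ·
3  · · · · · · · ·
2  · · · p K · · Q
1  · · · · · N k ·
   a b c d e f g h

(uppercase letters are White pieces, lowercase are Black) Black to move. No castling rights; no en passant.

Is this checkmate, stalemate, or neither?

checkmate

Black to move; black king on g1.
In check: yes, from the white queen on h2.
King squares — f1: attacked by Ke2; h1: attacked by Qh2; f2: attacked by Ke2; g2: attacked by Qh2; h2: attacked by Nf1.
Legal moves for Black: none.
In check with no legal moves → checkmate.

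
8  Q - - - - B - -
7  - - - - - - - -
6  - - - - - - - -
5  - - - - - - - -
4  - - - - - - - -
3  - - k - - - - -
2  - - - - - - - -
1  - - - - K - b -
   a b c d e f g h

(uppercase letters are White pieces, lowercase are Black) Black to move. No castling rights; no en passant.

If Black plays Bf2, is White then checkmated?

After Bf2: white king on e1; in check: yes, from the black bishop on f2.
White has 4 legal replies: Kxf2, Ke2, Kf1, Kd1.
In check but a legal move exists → not checkmate.

no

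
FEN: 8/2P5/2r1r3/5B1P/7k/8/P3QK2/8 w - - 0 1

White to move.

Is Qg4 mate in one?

yes

After Qg4: black king on h4; in check: yes, from the white queen on g4.
King squares — g3: attacked by Kf2; h3: attacked by Qg4; g4: attacked by Bf5; g5: attacked by Qg4; h5: attacked by Qg4.
Black has no legal moves → checkmate.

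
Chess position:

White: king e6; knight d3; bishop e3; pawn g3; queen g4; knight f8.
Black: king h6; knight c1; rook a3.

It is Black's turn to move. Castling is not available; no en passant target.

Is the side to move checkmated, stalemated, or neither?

checkmate

Black to move; black king on h6.
In check: yes, from the white bishop on e3.
King squares — g5: attacked by Be3; h5: attacked by Qg4; g6: attacked by Qg4; g7: attacked by Qg4; h7: attacked by Nf8.
Legal moves for Black: none.
In check with no legal moves → checkmate.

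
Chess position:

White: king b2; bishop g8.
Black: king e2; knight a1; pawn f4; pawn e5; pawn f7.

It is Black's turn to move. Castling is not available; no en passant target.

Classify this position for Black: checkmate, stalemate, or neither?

Black to move; black king on e2.
In check: no.
Legal moves for Black: Kf3, Ke3, Kd3, Kf2, Kd2, Kf1, Ke1, Kd1, Nb3, Nc2, f6, e4, f3, f5.
Black has 14 legal moves and is not in check → neither.

neither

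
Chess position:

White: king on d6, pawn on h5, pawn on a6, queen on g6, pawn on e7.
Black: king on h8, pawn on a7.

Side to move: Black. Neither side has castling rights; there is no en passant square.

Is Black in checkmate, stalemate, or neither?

stalemate

Black to move; black king on h8.
In check: no.
King squares — g7: attacked by Qg6; h7: attacked by Qg6; g8: attacked by Qg6.
Legal moves for Black: none.
Not in check and no legal moves → stalemate.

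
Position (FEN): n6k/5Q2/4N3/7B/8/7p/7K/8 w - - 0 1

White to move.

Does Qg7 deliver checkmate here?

yes

After Qg7: black king on h8; in check: yes, from the white queen on g7.
King squares — g7: attacked by Ne6; h7: attacked by Qg7; g8: attacked by Qg7.
Black has no legal moves → checkmate.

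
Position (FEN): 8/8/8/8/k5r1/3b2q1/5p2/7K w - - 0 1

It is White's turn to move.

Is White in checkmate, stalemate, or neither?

stalemate

White to move; white king on h1.
In check: no.
King squares — g1: attacked by Pf2; g2: attacked by Qg3; h2: attacked by Qg3.
Legal moves for White: none.
Not in check and no legal moves → stalemate.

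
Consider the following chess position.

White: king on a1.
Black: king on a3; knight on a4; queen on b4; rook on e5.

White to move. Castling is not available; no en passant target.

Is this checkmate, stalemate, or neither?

stalemate

White to move; white king on a1.
In check: no.
King squares — b1: attacked by Qb4; a2: attacked by Ka3; b2: attacked by Ka3.
Legal moves for White: none.
Not in check and no legal moves → stalemate.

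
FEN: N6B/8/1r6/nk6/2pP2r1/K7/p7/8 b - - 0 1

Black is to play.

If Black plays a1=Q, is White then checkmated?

yes

After a1=Q: white king on a3; in check: yes, from the black queen on a1.
King squares — a2: attacked by Qa1; b2: attacked by Qa1; b3: attacked by Pc4; a4: attacked by Qa1; b4: attacked by Kb5.
White has no legal moves → checkmate.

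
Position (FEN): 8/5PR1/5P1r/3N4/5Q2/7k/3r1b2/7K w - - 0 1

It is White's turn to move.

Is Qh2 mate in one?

yes

After Qh2: black king on h3; in check: yes, from the white queen on h2.
King squares — g2: attacked by Kh1; h2: attacked by Kh1; g3: attacked by Qh2; g4: attacked by Rg7; h4: attacked by Qh2.
Black has no legal moves → checkmate.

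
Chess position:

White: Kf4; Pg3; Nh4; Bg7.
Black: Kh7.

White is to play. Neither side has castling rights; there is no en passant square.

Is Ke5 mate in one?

After Ke5: black king on h7; in check: no.
Black is not in check, so this cannot be checkmate.

no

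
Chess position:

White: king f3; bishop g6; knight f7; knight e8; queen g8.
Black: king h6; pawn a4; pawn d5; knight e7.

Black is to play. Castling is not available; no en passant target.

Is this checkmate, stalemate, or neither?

checkmate

Black to move; black king on h6.
In check: yes, from the white knight on f7.
King squares — g5: attacked by Nf7; h5: attacked by Bg6; g6: attacked by Qg8; g7: attacked by Ne8; h7: attacked by Bg6.
Legal moves for Black: none.
In check with no legal moves → checkmate.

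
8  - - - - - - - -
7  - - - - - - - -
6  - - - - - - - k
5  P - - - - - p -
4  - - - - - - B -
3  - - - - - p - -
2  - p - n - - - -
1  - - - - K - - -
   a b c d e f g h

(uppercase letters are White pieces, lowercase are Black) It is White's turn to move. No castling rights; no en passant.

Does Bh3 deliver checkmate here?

After Bh3: black king on h6; in check: no.
Black is not in check, so this cannot be checkmate.

no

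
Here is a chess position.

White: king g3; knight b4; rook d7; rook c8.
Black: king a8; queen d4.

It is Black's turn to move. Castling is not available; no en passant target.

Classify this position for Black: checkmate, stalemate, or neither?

checkmate

Black to move; black king on a8.
In check: yes, from the white rook on c8.
King squares — a7: attacked by Rd7; b7: attacked by Rd7; b8: attacked by Rc8.
Legal moves for Black: none.
In check with no legal moves → checkmate.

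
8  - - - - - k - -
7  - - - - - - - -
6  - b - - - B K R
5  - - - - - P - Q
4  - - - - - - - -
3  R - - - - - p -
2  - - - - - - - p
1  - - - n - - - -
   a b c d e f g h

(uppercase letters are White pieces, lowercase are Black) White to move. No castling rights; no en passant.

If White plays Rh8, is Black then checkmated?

After Rh8: black king on f8; in check: yes, from the white rook on h8.
King squares — e7: attacked by Bf6; f7: attacked by Kg6; g7: attacked by Bf6; e8: attacked by Rh8; g8: attacked by Rh8.
Black has no legal moves → checkmate.

yes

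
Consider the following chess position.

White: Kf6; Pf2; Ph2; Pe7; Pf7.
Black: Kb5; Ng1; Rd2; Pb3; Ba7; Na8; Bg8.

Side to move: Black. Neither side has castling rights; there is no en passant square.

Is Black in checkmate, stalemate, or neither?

Black to move; black king on b5.
In check: no.
Legal moves for Black include: Bh7, Bxf7, Nc7, Nb6, Bb8, Bb6, Bc5, Bd4+, Be3, Bxf2, Kc6, Kb6, Ka6, Kc5, Ka5, Kc4, Kb4, Ka4, ... (list truncated; more exist).
Black has legal moves and is not in check → neither.

neither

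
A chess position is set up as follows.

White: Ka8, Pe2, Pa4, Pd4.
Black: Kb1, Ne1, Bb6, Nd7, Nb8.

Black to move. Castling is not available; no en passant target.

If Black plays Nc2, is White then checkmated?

After Nc2: white king on a8; in check: no.
White is not in check, so this cannot be checkmate.

no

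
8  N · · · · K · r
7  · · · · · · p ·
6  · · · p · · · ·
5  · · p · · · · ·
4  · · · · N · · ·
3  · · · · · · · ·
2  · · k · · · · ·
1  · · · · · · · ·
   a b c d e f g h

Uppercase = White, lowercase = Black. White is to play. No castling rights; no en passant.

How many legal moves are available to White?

3

White to move; king on f8.
In check: yes, from the black rook on h8.
Legal moves: Kxg7, Kf7, Ke7.
Count: 3.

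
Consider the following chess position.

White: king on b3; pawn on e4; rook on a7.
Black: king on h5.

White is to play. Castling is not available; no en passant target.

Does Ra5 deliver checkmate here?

no

After Ra5: black king on h5; in check: yes, from the white rook on a5.
Black has 4 legal replies: Kh6, Kg6, Kh4, Kg4.
In check but a legal move exists → not checkmate.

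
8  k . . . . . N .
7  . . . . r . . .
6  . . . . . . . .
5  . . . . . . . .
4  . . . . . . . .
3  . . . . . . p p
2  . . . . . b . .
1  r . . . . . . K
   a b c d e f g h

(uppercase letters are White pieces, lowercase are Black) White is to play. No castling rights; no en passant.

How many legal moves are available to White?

0

White to move; king on h1.
In check: yes, from the black rook on a1.
Legal moves: none.
Count: 0.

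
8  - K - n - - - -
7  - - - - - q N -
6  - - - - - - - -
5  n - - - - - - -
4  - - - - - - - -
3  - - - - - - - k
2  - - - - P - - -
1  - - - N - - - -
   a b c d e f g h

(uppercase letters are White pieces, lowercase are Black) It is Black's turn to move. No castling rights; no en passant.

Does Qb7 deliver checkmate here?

After Qb7: white king on b8; in check: yes, from the black queen on b7.
King squares — a7: attacked by Qb7; b7: attacked by Na5; c7: attacked by Qb7; a8: attacked by Qb7; c8: attacked by Qb7.
White has no legal moves → checkmate.

yes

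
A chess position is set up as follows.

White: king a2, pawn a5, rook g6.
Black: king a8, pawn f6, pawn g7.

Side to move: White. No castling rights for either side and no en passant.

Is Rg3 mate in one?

no

After Rg3: black king on a8; in check: no.
Black is not in check, so this cannot be checkmate.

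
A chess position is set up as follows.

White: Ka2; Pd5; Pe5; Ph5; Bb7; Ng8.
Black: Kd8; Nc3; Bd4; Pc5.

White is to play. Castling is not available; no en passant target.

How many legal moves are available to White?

White to move; king on a2.
In check: yes, from the black knight on c3.
Legal moves: Kb3, Ka3, Kb2, Ka1.
Count: 4.

4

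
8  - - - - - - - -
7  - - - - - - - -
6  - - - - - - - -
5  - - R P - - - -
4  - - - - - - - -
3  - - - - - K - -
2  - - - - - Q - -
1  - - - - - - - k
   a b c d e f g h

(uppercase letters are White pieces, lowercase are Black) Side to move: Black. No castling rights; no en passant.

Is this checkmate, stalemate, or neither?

stalemate

Black to move; black king on h1.
In check: no.
King squares — g1: attacked by Qf2; g2: attacked by Qf2; h2: attacked by Qf2.
Legal moves for Black: none.
Not in check and no legal moves → stalemate.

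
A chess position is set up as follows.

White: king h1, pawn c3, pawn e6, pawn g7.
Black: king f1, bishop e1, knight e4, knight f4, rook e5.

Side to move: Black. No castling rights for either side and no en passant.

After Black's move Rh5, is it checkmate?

After Rh5: white king on h1; in check: yes, from the black rook on h5.
King squares — g1: attacked by Kf1; g2: attacked by Kf1; h2: attacked by Rh5.
White has no legal moves → checkmate.

yes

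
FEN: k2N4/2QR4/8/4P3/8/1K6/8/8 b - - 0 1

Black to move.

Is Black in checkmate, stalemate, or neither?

stalemate

Black to move; black king on a8.
In check: no.
King squares — a7: attacked by Qc7; b7: attacked by Qc7; b8: attacked by Qc7.
Legal moves for Black: none.
Not in check and no legal moves → stalemate.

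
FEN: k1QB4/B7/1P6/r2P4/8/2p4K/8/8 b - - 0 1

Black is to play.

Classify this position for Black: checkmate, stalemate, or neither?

checkmate

Black to move; black king on a8.
In check: yes, from the white queen on c8.
King squares — a7: attacked by Pb6; b7: attacked by Qc8; b8: attacked by Ba7.
Legal moves for Black: none.
In check with no legal moves → checkmate.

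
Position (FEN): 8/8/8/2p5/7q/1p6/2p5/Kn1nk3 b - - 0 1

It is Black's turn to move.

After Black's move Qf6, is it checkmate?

yes

After Qf6: white king on a1; in check: yes, from the black queen on f6.
King squares — b1: attacked by Pc2; a2: attacked by Pb3; b2: attacked by Nd1.
White has no legal moves → checkmate.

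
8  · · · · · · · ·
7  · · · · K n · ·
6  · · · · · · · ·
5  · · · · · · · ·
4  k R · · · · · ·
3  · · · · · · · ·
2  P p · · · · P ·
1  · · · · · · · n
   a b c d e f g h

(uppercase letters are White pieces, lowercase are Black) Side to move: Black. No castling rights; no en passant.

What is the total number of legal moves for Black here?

Black to move; king on a4.
In check: yes, from the white rook on b4.
Legal moves: Ka5, Kxb4, Ka3.
Count: 3.

3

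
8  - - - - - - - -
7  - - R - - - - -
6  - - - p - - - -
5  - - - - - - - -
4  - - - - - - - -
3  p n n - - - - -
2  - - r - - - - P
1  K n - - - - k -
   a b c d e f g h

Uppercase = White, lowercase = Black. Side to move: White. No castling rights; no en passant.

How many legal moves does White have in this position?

White to move; king on a1.
In check: yes, from the black knight on b3.
Legal moves: none.
Count: 0.

0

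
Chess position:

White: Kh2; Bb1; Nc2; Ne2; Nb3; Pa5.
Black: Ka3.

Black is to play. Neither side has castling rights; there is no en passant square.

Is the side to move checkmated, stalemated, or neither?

neither

Black to move; black king on a3.
In check: yes, from the white knight on c2.
King squares — a2: attacked by Bb1; b2: available; b3: available; a4: available; b4: attacked by Nc2.
Legal moves for Black: Ka4, Kxb3, Kb2.
Black is in check but has 3 legal moves → neither.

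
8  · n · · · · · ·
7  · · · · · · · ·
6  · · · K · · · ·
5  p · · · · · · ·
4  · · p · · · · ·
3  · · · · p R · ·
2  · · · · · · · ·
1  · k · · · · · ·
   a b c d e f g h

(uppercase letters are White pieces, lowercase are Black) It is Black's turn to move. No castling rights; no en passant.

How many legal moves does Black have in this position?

11

Black to move; king on b1.
In check: no.
Legal moves: Nd7, Nc6, Na6, Kc2, Kb2, Ka2, Kc1, Ka1, a4, c3, e2.
Count: 11.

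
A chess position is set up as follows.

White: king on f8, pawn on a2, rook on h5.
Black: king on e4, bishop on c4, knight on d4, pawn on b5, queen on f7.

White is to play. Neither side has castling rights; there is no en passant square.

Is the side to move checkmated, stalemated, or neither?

White to move; white king on f8.
In check: yes, from the black queen on f7.
King squares — e7: attacked by Qf7; f7: attacked by Bc4; g7: attacked by Qf7; e8: attacked by Qf7; g8: attacked by Qf7.
Legal moves for White: none.
In check with no legal moves → checkmate.

checkmate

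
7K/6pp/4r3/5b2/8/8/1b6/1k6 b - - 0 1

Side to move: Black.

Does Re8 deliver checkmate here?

yes

After Re8: white king on h8; in check: yes, from the black rook on e8.
King squares — g7: attacked by Bb2; h7: attacked by Bf5; g8: attacked by Re8.
White has no legal moves → checkmate.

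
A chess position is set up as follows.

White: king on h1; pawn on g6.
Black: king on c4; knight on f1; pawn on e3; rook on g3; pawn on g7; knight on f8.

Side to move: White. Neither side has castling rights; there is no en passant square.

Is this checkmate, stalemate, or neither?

stalemate

White to move; white king on h1.
In check: no.
King squares — g1: attacked by Rg3; g2: attacked by Rg3; h2: attacked by Nf1.
Legal moves for White: none.
Not in check and no legal moves → stalemate.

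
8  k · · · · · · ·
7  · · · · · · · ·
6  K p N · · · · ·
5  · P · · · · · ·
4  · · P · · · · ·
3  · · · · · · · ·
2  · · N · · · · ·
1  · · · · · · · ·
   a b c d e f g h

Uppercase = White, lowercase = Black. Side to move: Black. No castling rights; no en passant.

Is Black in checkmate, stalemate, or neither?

Black to move; black king on a8.
In check: no.
King squares — a7: attacked by Ka6; b7: attacked by Ka6; b8: attacked by Nc6.
Legal moves for Black: none.
Not in check and no legal moves → stalemate.

stalemate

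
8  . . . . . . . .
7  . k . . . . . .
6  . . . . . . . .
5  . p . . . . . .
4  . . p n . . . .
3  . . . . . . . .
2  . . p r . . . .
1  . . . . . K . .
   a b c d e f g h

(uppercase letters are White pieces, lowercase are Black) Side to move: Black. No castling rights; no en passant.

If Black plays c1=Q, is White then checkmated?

yes

After c1=Q: white king on f1; in check: yes, from the black queen on c1.
King squares — e1: attacked by Qc1; g1: attacked by Qc1; e2: attacked by Rd2; f2: attacked by Rd2; g2: attacked by Rd2.
White has no legal moves → checkmate.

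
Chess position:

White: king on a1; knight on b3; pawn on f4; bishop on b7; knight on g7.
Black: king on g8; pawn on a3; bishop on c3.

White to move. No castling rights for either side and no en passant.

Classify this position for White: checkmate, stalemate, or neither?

neither

White to move; white king on a1.
In check: yes, from the black bishop on c3.
Legal moves for White: Ka2, Kb1.
White is in check but has 2 legal moves → neither.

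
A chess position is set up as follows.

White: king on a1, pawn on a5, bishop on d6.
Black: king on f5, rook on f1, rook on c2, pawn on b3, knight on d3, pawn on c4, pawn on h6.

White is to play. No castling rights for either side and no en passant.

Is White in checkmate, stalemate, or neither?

checkmate

White to move; white king on a1.
In check: yes, from the black rook on f1.
King squares — b1: attacked by Rf1; a2: attacked by Rc2; b2: attacked by Rc2.
Legal moves for White: none.
In check with no legal moves → checkmate.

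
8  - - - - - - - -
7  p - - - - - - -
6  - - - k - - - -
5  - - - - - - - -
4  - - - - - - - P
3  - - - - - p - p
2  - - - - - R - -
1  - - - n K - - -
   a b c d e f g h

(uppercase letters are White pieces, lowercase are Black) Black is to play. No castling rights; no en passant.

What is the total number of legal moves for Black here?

15

Black to move; king on d6.
In check: no.
Legal moves: Ke7, Kd7, Kc7, Ke6, Kc6, Ke5, Kd5, Kc5, Ne3, Nc3, Nxf2, Nb2, a6, h2, a5.
Count: 15.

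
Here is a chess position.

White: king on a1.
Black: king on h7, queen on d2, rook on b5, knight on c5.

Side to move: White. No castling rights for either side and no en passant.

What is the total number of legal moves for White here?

0

White to move; king on a1.
In check: no.
Legal moves: none.
Count: 0.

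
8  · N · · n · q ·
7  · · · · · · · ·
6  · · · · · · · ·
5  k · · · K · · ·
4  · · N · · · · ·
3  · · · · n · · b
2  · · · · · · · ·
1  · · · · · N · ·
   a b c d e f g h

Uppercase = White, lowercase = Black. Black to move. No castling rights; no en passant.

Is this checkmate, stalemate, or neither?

neither

Black to move; black king on a5.
In check: yes, from the white knight on c4.
Legal moves for Black: Kb5, Kb4, Ka4, Qxc4, Nxc4+.
Black is in check but has 5 legal moves → neither.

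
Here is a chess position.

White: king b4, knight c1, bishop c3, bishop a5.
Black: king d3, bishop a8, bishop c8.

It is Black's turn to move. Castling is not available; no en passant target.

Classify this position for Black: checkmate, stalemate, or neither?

Black to move; black king on d3.
In check: yes, from the white knight on c1.
Legal moves for Black: Ke4, Ke3, Kc2.
Black is in check but has 3 legal moves → neither.

neither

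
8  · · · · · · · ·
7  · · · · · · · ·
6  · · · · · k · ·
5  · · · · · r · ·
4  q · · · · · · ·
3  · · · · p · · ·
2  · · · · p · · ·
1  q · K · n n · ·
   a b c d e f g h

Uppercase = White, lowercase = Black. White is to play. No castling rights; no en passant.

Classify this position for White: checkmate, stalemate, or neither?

White to move; white king on c1.
In check: yes, from the black queen on a1.
King squares — b1: attacked by Qa1; d1: attacked by Qa1; b2: attacked by Qa1; c2: attacked by Ne1; d2: attacked by Nf1.
Legal moves for White: none.
In check with no legal moves → checkmate.

checkmate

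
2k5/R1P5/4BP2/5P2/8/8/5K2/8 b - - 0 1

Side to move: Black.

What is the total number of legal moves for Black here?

0

Black to move; king on c8.
In check: yes, from the white bishop on e6.
Legal moves: none.
Count: 0.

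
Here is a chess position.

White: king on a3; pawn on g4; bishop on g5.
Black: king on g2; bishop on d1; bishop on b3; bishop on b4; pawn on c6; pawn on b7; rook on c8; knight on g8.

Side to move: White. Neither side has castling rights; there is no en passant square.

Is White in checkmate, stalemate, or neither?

neither

White to move; white king on a3.
In check: yes, from the black bishop on b4.
King squares — a2: attacked by Bb3; b2: available; b3: attacked by Bd1; a4: attacked by Bb3; b4: available.
Legal moves for White: Kxb4, Kb2.
White is in check but has 2 legal moves → neither.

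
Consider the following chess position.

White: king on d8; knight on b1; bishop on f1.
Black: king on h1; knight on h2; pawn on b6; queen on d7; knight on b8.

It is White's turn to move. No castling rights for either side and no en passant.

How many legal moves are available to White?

White to move; king on d8.
In check: yes, from the black queen on d7.
Legal moves: none.
Count: 0.

0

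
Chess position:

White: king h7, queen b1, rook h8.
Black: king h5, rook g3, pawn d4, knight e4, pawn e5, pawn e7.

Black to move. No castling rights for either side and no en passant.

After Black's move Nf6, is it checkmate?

After Nf6: white king on h7; in check: yes, from the black knight on f6.
King squares — g6: attacked by Rg3; h6: attacked by Kh5; g7: attacked by Rg3; g8: attacked by Rg3; h8: own rook.
White has no legal moves → checkmate.

yes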